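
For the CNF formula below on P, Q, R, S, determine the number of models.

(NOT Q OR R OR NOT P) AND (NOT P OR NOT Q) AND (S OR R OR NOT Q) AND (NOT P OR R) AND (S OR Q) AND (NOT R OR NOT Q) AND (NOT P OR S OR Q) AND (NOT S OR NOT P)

3

There are 2^4 = 16 truth assignments over (P, Q, R, S).
Check each against the 8 clauses (columns in the order P, Q, R, S):
  F F F F  ✗ fails (S OR Q)
  F F F T  ✓ satisfies all
  F F T F  ✗ fails (S OR Q)
  F F T T  ✓ satisfies all
  F T F F  ✗ fails (S OR R OR NOT Q)
  F T F T  ✓ satisfies all
  F T T F  ✗ fails (NOT R OR NOT Q)
  F T T T  ✗ fails (NOT R OR NOT Q)
  T F F F  ✗ fails (NOT P OR R)
  T F F T  ✗ fails (NOT P OR R)
  T F T F  ✗ fails (S OR Q)
  T F T T  ✗ fails (NOT S OR NOT P)
  T T F F  ✗ fails (NOT Q OR R OR NOT P)
  T T F T  ✗ fails (NOT Q OR R OR NOT P)
  T T T F  ✗ fails (NOT P OR NOT Q)
  T T T T  ✗ fails (NOT P OR NOT Q)
3 of the 16 rows are models.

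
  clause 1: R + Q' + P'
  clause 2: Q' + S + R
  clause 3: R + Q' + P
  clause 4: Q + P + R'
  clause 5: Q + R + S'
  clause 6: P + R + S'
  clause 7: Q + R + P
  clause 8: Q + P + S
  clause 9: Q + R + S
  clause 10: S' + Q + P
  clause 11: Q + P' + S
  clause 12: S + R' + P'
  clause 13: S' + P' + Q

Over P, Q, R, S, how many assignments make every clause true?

3

There are 2^4 = 16 truth assignments over (P, Q, R, S).
Check each against the 13 clauses (columns in the order P, Q, R, S):
  F F F F  ✗ fails (Q + R + P)
  F F F T  ✗ fails (Q + R + S')
  F F T F  ✗ fails (Q + P + R')
  F F T T  ✗ fails (Q + P + R')
  F T F F  ✗ fails (Q' + S + R)
  F T F T  ✗ fails (R + Q' + P)
  F T T F  ✓ satisfies all
  F T T T  ✓ satisfies all
  T F F F  ✗ fails (Q + R + S)
  T F F T  ✗ fails (Q + R + S')
  T F T F  ✗ fails (Q + P' + S)
  T F T T  ✗ fails (S' + P' + Q)
  T T F F  ✗ fails (R + Q' + P')
  T T F T  ✗ fails (R + Q' + P')
  T T T F  ✗ fails (S + R' + P')
  T T T T  ✓ satisfies all
3 of the 16 rows are models.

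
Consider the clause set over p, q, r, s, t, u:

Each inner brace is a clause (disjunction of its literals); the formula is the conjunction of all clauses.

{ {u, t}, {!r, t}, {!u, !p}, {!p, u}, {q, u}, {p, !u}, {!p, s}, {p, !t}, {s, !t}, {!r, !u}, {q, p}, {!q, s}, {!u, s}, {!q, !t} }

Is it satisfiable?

Suppose u = true.
Unit clause (!p) forces p = false.
That conflicts with the unit clause (p).
Undo u and try u = false.
Unit clause (t) forces t = true.
Unit clause (!p) forces p = false.
That conflicts with the unit clause (p).
Neither u = true nor u = false works.
No assignment satisfies every clause.

No, unsatisfiable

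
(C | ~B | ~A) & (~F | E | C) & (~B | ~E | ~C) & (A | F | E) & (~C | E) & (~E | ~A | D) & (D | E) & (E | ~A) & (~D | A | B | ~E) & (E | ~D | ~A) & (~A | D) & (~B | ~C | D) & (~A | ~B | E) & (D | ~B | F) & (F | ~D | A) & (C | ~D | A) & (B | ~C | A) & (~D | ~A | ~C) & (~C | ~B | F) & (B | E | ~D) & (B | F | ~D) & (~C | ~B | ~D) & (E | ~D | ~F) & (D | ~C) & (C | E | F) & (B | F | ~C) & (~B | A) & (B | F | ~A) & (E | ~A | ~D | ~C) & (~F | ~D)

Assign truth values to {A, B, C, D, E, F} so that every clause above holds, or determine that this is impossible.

A=0; B=0; C=0; D=0; E=1; F=1

Suppose C = 0.
Suppose B = 0.
Suppose F = 1.
From the singleton clause (E), E = 1.
From the singleton clause (~D), D = 0.
From the singleton clause (~A), A = 0.
This assignment satisfies each clause.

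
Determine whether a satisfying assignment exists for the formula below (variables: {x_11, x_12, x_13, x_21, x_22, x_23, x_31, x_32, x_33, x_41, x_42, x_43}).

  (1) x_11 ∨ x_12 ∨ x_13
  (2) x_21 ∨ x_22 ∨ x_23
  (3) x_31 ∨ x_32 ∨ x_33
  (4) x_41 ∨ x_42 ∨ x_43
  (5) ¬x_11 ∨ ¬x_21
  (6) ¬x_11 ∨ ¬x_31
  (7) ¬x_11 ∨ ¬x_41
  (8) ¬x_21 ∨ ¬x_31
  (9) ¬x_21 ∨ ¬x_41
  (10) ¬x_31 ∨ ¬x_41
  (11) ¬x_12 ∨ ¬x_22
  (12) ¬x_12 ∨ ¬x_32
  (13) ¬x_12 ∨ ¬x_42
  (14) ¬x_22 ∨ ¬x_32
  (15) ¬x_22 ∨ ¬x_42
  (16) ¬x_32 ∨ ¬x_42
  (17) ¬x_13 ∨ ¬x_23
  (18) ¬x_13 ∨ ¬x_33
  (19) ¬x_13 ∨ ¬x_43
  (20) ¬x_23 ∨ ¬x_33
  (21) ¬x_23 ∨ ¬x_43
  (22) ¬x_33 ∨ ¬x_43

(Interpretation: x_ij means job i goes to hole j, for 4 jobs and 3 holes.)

Suppose x_11 = False.
Suppose x_12 = True.
(¬x_22) alone gives x_22 = False.
(¬x_32) alone gives x_32 = False.
(¬x_42) alone gives x_42 = False.
Suppose x_21 = True.
(¬x_31) alone gives x_31 = False.
(x_33) alone gives x_33 = True.
(¬x_41) alone gives x_41 = False.
(x_43) alone gives x_43 = True.
But (¬x_43) is also a unit clause — contradiction.
Backtrack on x_21: now try x_21 = False.
(x_23) alone gives x_23 = True.
(¬x_13) alone gives x_13 = False.
(¬x_33) alone gives x_33 = False.
(x_31) alone gives x_31 = True.
(¬x_41) alone gives x_41 = False.
(x_43) alone gives x_43 = True.
But (¬x_43) is also a unit clause — contradiction.
Either choice for x_21 ends in contradiction.
Backtrack on x_12: now try x_12 = False.
(x_13) alone gives x_13 = True.
(¬x_23) alone gives x_23 = False.
(¬x_33) alone gives x_33 = False.
(¬x_43) alone gives x_43 = False.
Suppose x_21 = True.
(¬x_31) alone gives x_31 = False.
(x_32) alone gives x_32 = True.
(¬x_41) alone gives x_41 = False.
(x_42) alone gives x_42 = True.
But (¬x_42) is also a unit clause — contradiction.
Backtrack on x_21: now try x_21 = False.
(x_22) alone gives x_22 = True.
(¬x_32) alone gives x_32 = False.
(x_31) alone gives x_31 = True.
(¬x_41) alone gives x_41 = False.
(x_42) alone gives x_42 = True.
But (¬x_42) is also a unit clause — contradiction.
Either choice for x_21 ends in contradiction.
Either choice for x_12 ends in contradiction.
Backtrack on x_11: now try x_11 = True.
(¬x_21) alone gives x_21 = False.
(¬x_31) alone gives x_31 = False.
(¬x_41) alone gives x_41 = False.
Suppose x_22 = True.
(¬x_12) alone gives x_12 = False.
(¬x_32) alone gives x_32 = False.
(x_33) alone gives x_33 = True.
(¬x_42) alone gives x_42 = False.
(x_43) alone gives x_43 = True.
But (¬x_43) is also a unit clause — contradiction.
Backtrack on x_22: now try x_22 = False.
(x_23) alone gives x_23 = True.
(¬x_13) alone gives x_13 = False.
(¬x_33) alone gives x_33 = False.
(x_32) alone gives x_32 = True.
(¬x_12) alone gives x_12 = False.
(¬x_42) alone gives x_42 = False.
(x_43) alone gives x_43 = True.
But (¬x_43) is also a unit clause — contradiction.
Either choice for x_22 ends in contradiction.
Either choice for x_11 ends in contradiction.
No assignment satisfies every clause.

Unsatisfiable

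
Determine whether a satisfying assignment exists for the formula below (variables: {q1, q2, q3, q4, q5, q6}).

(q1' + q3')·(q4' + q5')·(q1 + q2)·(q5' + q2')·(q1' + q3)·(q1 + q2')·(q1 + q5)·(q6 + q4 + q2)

No, unsatisfiable

Try q1 = 0.
(q2) alone gives q2 = 1.
But (q2') is also a unit clause — contradiction.
That branch fails; take q1 = 1 instead.
(q3') alone gives q3 = 0.
But (q3) is also a unit clause — contradiction.
Neither q1 = 1 nor q1 = 0 works.
No assignment satisfies every clause.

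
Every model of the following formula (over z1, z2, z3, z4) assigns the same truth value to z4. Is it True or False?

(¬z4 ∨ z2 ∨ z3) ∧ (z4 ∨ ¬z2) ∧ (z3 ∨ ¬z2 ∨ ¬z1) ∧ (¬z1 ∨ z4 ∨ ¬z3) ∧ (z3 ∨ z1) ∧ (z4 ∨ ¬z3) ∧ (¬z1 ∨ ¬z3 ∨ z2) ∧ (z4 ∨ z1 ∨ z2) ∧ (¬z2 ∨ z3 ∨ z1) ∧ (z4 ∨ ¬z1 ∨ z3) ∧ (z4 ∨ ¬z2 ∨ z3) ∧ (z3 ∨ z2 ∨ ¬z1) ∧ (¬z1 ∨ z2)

True

Suppose z4 = False.
From the singleton clause (¬z2), z2 = False.
From the singleton clause (¬z3), z3 = False.
From the singleton clause (z1), z1 = True.
Now (¬z1) is unsatisfied and unit — conflict.
So every satisfying assignment has z4 = True.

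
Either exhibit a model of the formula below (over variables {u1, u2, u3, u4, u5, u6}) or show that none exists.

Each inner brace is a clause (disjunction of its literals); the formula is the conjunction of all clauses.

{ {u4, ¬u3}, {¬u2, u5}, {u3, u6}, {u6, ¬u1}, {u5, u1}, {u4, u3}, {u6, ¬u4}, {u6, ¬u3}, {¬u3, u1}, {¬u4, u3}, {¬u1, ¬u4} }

Try u4 = True.
The clause (u6) is unit, so u6 = True.
The clause (u3) is unit, so u3 = True.
The clause (u1) is unit, so u1 = True.
But (¬u1) is also a unit clause — contradiction.
Undo u4 and try u4 = False.
The clause (¬u3) is unit, so u3 = False.
But (u3) is also a unit clause — contradiction.
Either choice for u4 ends in contradiction.

UNSATISFIABLE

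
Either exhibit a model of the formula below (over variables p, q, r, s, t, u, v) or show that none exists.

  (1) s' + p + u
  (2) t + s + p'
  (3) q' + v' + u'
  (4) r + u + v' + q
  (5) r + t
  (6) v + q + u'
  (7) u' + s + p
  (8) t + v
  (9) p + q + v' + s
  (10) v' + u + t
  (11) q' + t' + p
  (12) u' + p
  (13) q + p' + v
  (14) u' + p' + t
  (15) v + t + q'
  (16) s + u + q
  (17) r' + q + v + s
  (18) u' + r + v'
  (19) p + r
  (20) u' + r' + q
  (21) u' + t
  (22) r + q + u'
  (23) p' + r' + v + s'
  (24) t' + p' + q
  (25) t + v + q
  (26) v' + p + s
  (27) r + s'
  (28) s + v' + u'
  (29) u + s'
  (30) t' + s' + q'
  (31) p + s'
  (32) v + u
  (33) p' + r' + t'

Suppose r = 0.
The clause (t) is unit, so t = 1.
The clause (p) is unit, so p = 1.
The clause (q) is unit, so q = 1.
The clause (s') is unit, so s = 0.
Suppose v = 0.
The clause (u) is unit, so u = 1.
Every clause now holds.

p=1, q=1, r=0, s=0, t=1, u=1, v=0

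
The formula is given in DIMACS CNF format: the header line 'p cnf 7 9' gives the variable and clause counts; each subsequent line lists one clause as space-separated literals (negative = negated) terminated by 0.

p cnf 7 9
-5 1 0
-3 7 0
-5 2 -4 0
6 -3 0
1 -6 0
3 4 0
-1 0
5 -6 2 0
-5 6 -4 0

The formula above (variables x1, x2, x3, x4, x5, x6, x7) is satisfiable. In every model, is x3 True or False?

False

Suppose x3 = True.
(x7) alone gives x7 = True.
(x6) alone gives x6 = True.
(x1) alone gives x1 = True.
But (¬x1) is also a unit clause — contradiction.
So every satisfying assignment has x3 = False.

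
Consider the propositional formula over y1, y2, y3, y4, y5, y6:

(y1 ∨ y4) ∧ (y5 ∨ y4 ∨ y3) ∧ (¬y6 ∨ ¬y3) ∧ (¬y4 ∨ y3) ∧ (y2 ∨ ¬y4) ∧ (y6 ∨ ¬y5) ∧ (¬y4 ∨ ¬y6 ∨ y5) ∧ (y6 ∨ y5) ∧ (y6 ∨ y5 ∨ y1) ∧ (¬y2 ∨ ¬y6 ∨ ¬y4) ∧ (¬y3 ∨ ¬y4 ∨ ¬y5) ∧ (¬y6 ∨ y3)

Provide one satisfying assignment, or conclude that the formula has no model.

UNSATISFIABLE

Try y1 = True.
Try y6 = False.
From the singleton clause (¬y5), y5 = False.
Now (y5) is unsatisfied and unit — conflict.
Backtrack on y6: now try y6 = True.
From the singleton clause (¬y3), y3 = False.
Now (y3) is unsatisfied and unit — conflict.
Either choice for y6 ends in contradiction.
Backtrack on y1: now try y1 = False.
From the singleton clause (y4), y4 = True.
From the singleton clause (y3), y3 = True.
From the singleton clause (¬y6), y6 = False.
From the singleton clause (y2), y2 = True.
From the singleton clause (¬y5), y5 = False.
Now (y5) is unsatisfied and unit — conflict.
Either choice for y1 ends in contradiction.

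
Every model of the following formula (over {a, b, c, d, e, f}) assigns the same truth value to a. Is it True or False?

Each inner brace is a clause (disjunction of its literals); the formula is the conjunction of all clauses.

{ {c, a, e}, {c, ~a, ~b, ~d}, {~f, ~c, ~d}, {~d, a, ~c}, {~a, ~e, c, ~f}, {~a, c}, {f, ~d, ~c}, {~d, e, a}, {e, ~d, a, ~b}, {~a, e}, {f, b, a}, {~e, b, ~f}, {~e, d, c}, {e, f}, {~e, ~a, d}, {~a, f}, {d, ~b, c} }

Suppose a = 1.
The clause (c) is unit, so c = 1.
The clause (e) is unit, so e = 1.
The clause (d) is unit, so d = 1.
The clause (~f) is unit, so f = 0.
That conflicts with the unit clause (f).
So every satisfying assignment has a = False.

False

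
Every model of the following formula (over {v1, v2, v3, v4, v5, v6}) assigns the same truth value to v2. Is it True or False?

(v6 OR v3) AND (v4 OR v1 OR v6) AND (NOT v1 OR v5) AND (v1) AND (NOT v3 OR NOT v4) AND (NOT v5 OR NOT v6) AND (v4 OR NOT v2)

Suppose v2 = true.
From the singleton clause (v1), v1 = true.
From the singleton clause (v5), v5 = true.
From the singleton clause (NOT v6), v6 = false.
From the singleton clause (v3), v3 = true.
From the singleton clause (NOT v4), v4 = false.
But (v4) is also a unit clause — contradiction.
So every satisfying assignment has v2 = False.

False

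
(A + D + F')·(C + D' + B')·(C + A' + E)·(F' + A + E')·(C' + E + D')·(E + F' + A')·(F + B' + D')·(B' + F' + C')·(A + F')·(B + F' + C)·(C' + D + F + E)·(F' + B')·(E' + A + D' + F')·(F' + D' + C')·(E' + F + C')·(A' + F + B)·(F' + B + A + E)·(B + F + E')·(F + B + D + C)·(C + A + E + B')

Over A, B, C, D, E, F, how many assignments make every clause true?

There are 2^6 = 64 truth assignments over (A, B, C, D, E, F).
Split on D. With D = 1, the clauses containing D are satisfied and D' drops from the rest; 1 of the 2^5 = 32 assignments to the other variables satisfy what remains.
With D = 0, by the same count on the reduced clause set, 3 assignments work.
Total: 1 + 3 = 4.

4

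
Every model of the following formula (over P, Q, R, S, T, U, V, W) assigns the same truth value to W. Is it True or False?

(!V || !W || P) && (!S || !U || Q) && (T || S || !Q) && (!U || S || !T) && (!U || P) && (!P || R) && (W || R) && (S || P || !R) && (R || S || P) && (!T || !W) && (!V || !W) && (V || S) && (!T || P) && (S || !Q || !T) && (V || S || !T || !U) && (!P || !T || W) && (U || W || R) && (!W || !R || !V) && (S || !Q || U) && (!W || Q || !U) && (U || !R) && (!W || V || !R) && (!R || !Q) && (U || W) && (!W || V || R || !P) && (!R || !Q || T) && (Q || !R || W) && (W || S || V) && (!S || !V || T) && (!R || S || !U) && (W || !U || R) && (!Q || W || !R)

True

Suppose W = false.
Unit clause (R) forces R = true.
Unit clause (U) forces U = true.
Unit clause (P) forces P = true.
Unit clause (!T) forces T = false.
Unit clause (!Q) forces Q = false.
Now (Q) is unsatisfied and unit — conflict.
So every satisfying assignment has W = True.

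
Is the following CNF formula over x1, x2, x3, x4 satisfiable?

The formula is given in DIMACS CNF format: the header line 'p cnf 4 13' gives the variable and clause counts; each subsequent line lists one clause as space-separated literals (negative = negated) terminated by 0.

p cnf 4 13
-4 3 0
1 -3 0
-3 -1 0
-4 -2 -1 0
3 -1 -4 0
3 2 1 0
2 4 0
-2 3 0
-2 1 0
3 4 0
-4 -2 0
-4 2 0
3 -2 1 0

Branch on x4: set x4 = False.
(x2) alone gives x2 = True.
(x3) alone gives x3 = True.
(x1) alone gives x1 = True.
Now (¬x1) is unsatisfied and unit — conflict.
So x4 must be the other value — set x4 = True.
(x3) alone gives x3 = True.
(x1) alone gives x1 = True.
Now (¬x1) is unsatisfied and unit — conflict.
Neither x4 = True nor x4 = False works.
No assignment satisfies every clause.

Unsatisfiable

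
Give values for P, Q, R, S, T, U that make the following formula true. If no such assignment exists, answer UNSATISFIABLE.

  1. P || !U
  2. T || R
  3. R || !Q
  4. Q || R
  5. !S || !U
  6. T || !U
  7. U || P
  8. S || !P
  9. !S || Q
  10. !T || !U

P=true,  Q=true,  R=true,  S=true,  T=false,  U=false

Case P = true:
Unit clause (S) forces S = true.
Unit clause (!U) forces U = false.
Unit clause (Q) forces Q = true.
Unit clause (R) forces R = true.
No clause remains; T is free.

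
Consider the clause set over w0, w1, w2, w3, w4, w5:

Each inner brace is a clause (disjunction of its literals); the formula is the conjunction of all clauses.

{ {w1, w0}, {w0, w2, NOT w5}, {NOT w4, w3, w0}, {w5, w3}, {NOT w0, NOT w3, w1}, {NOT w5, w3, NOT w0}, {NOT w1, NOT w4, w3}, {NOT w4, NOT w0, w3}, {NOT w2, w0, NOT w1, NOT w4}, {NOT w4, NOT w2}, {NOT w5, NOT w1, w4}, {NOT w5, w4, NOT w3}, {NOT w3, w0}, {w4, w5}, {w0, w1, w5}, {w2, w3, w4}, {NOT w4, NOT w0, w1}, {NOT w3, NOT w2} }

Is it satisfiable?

Yes

Branch on w1: set w1 = true.
Branch on w5: set w5 = false.
From the singleton clause (w3), w3 = true.
From the singleton clause (w0), w0 = true.
From the singleton clause (w4), w4 = true.
From the singleton clause (NOT w2), w2 = false.
This assignment satisfies each clause.
A satisfying assignment: w0: true, w1: true, w2: false, w3: true, w4: true, w5: false.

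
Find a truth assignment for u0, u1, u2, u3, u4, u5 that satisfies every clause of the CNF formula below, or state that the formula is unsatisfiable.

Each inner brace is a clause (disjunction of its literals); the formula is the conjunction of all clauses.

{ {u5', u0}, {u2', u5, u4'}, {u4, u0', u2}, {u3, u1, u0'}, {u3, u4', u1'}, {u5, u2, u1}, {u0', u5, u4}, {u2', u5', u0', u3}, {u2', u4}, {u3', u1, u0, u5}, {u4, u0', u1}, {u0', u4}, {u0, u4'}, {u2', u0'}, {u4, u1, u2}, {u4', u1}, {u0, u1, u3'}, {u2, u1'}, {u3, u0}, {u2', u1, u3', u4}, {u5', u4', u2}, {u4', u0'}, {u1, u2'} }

UNSATISFIABLE

Try u5 = 0.
Try u2 = 0.
(u1) alone gives u1 = 1.
But (u1') is also a unit clause — contradiction.
So u2 must be the other value — set u2 = 1.
(u4') alone gives u4 = 0.
But (u4) is also a unit clause — contradiction.
Neither u2 = 1 nor u2 = 0 works.
So u5 must be the other value — set u5 = 1.
(u0) alone gives u0 = 1.
(u4) alone gives u4 = 1.
But (u4') is also a unit clause — contradiction.
Neither u5 = 1 nor u5 = 0 works.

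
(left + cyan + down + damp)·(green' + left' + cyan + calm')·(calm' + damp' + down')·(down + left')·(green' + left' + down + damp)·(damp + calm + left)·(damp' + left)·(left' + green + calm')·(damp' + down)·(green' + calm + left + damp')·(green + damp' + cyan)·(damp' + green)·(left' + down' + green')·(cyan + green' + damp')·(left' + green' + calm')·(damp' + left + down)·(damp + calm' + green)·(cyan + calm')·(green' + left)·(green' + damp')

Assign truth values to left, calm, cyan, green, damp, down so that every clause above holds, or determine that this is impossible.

left ↦ 1; calm ↦ 0; cyan ↦ 0; green ↦ 0; damp ↦ 0; down ↦ 1

Case down = 1:
Case calm = 0:
Case damp = 0:
(left) alone gives left = 1.
(green') alone gives green = 0.
Every clause is now satisfied; cyan is unconstrained.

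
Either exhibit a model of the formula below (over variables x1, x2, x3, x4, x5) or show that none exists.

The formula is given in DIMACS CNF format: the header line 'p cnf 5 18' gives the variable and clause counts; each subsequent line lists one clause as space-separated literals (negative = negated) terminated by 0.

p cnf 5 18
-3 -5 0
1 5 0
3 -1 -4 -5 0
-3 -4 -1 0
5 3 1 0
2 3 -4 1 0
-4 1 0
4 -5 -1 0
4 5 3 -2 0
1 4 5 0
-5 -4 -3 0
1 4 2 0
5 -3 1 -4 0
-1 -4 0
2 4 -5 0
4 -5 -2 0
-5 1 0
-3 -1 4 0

x1 ↦ True, x2 ↦ False, x3 ↦ False, x4 ↦ False, x5 ↦ False

Branch on x3: set x3 = False.
Branch on x1: set x1 = True.
From the singleton clause (¬x4), x4 = False.
From the singleton clause (¬x5), x5 = False.
From the singleton clause (¬x2), x2 = False.
Every clause now holds.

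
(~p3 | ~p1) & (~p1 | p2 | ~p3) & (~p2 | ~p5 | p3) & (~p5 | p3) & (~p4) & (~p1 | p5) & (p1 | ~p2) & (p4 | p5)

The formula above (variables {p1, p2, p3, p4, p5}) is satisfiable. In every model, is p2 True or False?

Suppose p2 = 1.
(~p4) alone gives p4 = 0.
(p1) alone gives p1 = 1.
(~p3) alone gives p3 = 0.
(~p5) alone gives p5 = 0.
Now (p5) is unsatisfied and unit — conflict.
So every satisfying assignment has p2 = False.

False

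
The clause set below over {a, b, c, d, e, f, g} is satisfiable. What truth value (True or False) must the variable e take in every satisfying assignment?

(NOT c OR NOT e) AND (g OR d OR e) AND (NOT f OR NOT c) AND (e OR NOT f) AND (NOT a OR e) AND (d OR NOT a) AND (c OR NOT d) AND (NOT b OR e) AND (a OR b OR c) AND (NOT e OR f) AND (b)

Suppose e = false.
(NOT f) alone gives f = false.
(NOT a) alone gives a = false.
(NOT b) alone gives b = false.
But (b) is also a unit clause — contradiction.
So every satisfying assignment has e = True.

True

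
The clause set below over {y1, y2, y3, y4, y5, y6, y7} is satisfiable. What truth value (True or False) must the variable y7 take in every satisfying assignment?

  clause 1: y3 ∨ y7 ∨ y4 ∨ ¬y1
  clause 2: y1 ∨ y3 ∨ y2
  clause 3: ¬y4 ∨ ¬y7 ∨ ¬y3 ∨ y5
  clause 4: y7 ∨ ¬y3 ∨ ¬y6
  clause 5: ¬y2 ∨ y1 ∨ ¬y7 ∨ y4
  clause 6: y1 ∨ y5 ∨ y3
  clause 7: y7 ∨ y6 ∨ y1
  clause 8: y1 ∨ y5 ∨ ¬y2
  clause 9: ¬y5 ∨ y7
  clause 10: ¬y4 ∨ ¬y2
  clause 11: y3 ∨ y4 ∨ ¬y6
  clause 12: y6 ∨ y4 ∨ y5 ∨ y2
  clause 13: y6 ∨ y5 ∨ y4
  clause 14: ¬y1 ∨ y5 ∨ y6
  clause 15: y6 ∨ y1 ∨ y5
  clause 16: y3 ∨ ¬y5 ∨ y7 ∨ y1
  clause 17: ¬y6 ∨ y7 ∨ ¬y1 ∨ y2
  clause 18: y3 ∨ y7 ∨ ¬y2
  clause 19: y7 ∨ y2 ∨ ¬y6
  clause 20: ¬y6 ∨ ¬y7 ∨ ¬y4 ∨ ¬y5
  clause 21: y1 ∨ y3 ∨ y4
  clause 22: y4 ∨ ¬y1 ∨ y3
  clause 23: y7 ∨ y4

True

Suppose y7 = False.
From the singleton clause (¬y5), y5 = False.
From the singleton clause (y4), y4 = True.
From the singleton clause (¬y2), y2 = False.
From the singleton clause (¬y6), y6 = False.
From the singleton clause (y1), y1 = True.
But (¬y1) is also a unit clause — contradiction.
So every satisfying assignment has y7 = True.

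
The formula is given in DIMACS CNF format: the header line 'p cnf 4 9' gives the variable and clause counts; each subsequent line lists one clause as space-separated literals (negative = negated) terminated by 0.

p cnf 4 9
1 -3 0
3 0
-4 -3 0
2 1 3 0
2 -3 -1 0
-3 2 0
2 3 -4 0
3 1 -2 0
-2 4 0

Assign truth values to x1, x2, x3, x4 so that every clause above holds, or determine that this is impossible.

The clause (x3) is unit, so x3 = True.
The clause (x1) is unit, so x1 = True.
The clause (¬x4) is unit, so x4 = False.
The clause (x2) is unit, so x2 = True.
Now (¬x2) is unsatisfied and unit — conflict.

UNSATISFIABLE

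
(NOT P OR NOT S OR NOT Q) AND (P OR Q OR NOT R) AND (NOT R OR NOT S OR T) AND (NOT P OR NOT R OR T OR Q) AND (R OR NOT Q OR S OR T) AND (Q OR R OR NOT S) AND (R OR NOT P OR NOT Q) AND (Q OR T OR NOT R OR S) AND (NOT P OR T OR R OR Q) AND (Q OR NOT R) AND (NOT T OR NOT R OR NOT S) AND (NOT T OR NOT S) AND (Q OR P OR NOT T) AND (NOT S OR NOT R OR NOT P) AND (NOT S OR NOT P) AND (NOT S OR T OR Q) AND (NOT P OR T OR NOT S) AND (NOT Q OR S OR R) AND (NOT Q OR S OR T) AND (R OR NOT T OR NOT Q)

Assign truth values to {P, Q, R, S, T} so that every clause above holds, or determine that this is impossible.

Branch on Q: set Q = true.
Branch on P: set P = false.
Branch on T: set T = false.
(S) alone gives S = true.
(NOT R) alone gives R = false.
All clauses are satisfied.

P: false; Q: true; R: false; S: true; T: false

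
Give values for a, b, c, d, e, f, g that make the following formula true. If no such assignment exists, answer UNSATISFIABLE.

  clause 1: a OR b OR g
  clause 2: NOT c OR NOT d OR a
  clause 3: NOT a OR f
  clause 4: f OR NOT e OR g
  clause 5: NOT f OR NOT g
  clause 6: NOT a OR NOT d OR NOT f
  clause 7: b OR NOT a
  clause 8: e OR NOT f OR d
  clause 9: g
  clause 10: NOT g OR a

UNSATISFIABLE

Unit clause (g) forces g = true.
Unit clause (NOT f) forces f = false.
Unit clause (NOT a) forces a = false.
That conflicts with the unit clause (a).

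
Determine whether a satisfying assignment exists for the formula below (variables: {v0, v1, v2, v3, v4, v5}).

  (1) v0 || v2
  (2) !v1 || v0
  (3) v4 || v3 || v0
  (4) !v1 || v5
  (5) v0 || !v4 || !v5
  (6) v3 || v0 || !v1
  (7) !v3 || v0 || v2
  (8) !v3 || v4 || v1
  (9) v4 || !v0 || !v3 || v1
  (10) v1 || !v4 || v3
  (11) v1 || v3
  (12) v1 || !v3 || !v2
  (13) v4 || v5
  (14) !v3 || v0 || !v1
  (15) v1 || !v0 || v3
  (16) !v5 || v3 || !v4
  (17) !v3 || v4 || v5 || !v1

Branch on v0: set v0 = true.
Branch on v1: set v1 = true.
From the singleton clause (v5), v5 = true.
Branch on v3: set v3 = false.
From the singleton clause (!v4), v4 = false.
Every clause is now satisfied; v2 is unconstrained.
A satisfying assignment: v0 ↦ true; v1 ↦ true; v2 ↦ false; v3 ↦ false; v4 ↦ false; v5 ↦ true.

Yes, satisfiable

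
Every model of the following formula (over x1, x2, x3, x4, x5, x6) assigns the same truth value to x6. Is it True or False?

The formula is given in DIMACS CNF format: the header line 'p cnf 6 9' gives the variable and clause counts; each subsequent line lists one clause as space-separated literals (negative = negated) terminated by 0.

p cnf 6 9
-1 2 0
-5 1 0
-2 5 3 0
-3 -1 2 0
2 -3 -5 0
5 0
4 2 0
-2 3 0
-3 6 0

Suppose x6 = False.
Unit clause (x5) forces x5 = True.
Unit clause (x1) forces x1 = True.
Unit clause (x2) forces x2 = True.
Unit clause (x3) forces x3 = True.
But (¬x3) is also a unit clause — contradiction.
So every satisfying assignment has x6 = True.

True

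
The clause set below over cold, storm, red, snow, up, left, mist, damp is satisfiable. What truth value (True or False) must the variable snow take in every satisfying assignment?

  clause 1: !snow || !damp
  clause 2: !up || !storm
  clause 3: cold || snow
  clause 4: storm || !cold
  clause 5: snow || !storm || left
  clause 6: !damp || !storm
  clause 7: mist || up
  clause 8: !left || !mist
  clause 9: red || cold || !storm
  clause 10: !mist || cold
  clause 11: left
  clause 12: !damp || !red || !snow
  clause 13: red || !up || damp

True

Suppose snow = false.
(cold) alone gives cold = true.
(storm) alone gives storm = true.
(!up) alone gives up = false.
(left) alone gives left = true.
(!damp) alone gives damp = false.
(mist) alone gives mist = true.
But (!mist) is also a unit clause — contradiction.
So every satisfying assignment has snow = True.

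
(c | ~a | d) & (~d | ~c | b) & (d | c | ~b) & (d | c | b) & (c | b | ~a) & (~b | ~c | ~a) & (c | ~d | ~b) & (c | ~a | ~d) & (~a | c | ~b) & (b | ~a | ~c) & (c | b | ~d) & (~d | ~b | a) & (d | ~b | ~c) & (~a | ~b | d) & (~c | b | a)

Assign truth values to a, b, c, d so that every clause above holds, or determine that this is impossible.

Case c = 1:
Case d = 0:
(~b) alone gives b = 0.
(~a) alone gives a = 0.
That conflicts with the unit clause (a).
That branch fails; take d = 1 instead.
(b) alone gives b = 1.
(~a) alone gives a = 0.
That conflicts with the unit clause (a).
Either choice for d ends in contradiction.
That branch fails; take c = 0 instead.
Case a = 0:
Case d = 1:
(~b) alone gives b = 0.
That conflicts with the unit clause (b).
That branch fails; take d = 0 instead.
(~b) alone gives b = 0.
That conflicts with the unit clause (b).
Either choice for d ends in contradiction.
That branch fails; take a = 1 instead.
(d) alone gives d = 1.
That conflicts with the unit clause (~d).
Either choice for a ends in contradiction.
Either choice for c ends in contradiction.

UNSATISFIABLE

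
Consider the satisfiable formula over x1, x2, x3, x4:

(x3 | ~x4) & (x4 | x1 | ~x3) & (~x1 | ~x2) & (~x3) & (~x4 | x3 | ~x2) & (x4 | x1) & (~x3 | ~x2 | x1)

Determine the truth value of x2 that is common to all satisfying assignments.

Suppose x2 = 1.
The clause (~x1) is unit, so x1 = 0.
The clause (~x3) is unit, so x3 = 0.
The clause (~x4) is unit, so x4 = 0.
Now (x4) is unsatisfied and unit — conflict.
So every satisfying assignment has x2 = False.

False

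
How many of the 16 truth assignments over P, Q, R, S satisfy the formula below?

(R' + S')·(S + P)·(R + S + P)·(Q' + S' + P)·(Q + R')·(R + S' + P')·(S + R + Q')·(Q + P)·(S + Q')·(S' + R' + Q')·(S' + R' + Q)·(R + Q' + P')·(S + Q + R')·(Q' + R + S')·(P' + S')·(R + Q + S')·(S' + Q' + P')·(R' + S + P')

1

There are 2^4 = 16 truth assignments over (P, Q, R, S).
Check each against the 18 clauses (columns in the order P, Q, R, S):
  F F F F  ✗ fails (S + P)
  F F F T  ✗ fails (Q + P)
  F F T F  ✗ fails (S + P)
  F F T T  ✗ fails (R' + S')
  F T F F  ✗ fails (S + P)
  F T F T  ✗ fails (Q' + S' + P)
  F T T F  ✗ fails (S + P)
  F T T T  ✗ fails (R' + S')
  T F F F  ✓ satisfies all
  T F F T  ✗ fails (R + S' + P')
  T F T F  ✗ fails (Q + R')
  T F T T  ✗ fails (R' + S')
  T T F F  ✗ fails (S + R + Q')
  T T F T  ✗ fails (R + S' + P')
  T T T F  ✗ fails (S + Q')
  T T T T  ✗ fails (R' + S')
1 of the 16 rows is a model.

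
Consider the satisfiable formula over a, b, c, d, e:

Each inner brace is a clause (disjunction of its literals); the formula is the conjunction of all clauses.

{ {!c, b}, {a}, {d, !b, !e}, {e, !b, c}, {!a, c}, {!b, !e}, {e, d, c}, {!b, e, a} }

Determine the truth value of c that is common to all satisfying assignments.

Suppose c = false.
Unit clause (a) forces a = true.
That conflicts with the unit clause (!a).
So every satisfying assignment has c = True.

True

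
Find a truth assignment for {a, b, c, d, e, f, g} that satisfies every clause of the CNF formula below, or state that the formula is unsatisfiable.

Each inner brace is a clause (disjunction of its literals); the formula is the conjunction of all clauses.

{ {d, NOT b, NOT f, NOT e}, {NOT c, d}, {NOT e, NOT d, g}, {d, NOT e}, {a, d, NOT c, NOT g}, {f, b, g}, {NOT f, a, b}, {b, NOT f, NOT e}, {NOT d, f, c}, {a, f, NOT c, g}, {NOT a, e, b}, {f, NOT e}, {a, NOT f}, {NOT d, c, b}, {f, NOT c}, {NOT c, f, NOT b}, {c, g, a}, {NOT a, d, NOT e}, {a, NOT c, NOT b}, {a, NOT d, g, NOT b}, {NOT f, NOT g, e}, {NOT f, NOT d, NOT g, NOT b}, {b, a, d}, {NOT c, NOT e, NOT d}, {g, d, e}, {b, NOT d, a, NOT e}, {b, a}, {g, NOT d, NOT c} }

a ↦ false, b ↦ true, c ↦ false, d ↦ false, e ↦ false, f ↦ false, g ↦ true

Case c = false:
Case d = false:
(NOT e) alone gives e = false.
(g) alone gives g = true.
(NOT f) alone gives f = false.
Case a = false:
(b) alone gives b = true.
Every clause now holds.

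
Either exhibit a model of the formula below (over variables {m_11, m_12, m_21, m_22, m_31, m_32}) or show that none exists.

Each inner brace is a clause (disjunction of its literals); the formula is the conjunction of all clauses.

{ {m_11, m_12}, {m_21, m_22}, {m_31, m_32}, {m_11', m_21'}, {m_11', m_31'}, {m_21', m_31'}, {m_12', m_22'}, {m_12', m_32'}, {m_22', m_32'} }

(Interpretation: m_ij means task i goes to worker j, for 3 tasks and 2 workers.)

UNSATISFIABLE

Try m_11 = 1.
Unit clause (m_21') forces m_21 = 0.
Unit clause (m_22) forces m_22 = 1.
Unit clause (m_31') forces m_31 = 0.
Unit clause (m_32) forces m_32 = 1.
Now (m_32') is unsatisfied and unit — conflict.
Backtrack on m_11: now try m_11 = 0.
Unit clause (m_12) forces m_12 = 1.
Unit clause (m_22') forces m_22 = 0.
Unit clause (m_21) forces m_21 = 1.
Unit clause (m_31') forces m_31 = 0.
Unit clause (m_32) forces m_32 = 1.
Now (m_32') is unsatisfied and unit — conflict.
Either choice for m_11 ends in contradiction.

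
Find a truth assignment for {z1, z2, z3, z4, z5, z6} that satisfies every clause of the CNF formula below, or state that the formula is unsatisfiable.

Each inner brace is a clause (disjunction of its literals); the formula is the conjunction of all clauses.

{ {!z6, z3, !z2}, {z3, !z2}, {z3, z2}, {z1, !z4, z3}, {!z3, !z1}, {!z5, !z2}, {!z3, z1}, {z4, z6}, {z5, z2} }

UNSATISFIABLE

Branch on z3: set z3 = true.
(!z1) alone gives z1 = false.
But (z1) is also a unit clause — contradiction.
That branch fails; take z3 = false instead.
(!z2) alone gives z2 = false.
But (z2) is also a unit clause — contradiction.
Both values of z3 lead to a conflict.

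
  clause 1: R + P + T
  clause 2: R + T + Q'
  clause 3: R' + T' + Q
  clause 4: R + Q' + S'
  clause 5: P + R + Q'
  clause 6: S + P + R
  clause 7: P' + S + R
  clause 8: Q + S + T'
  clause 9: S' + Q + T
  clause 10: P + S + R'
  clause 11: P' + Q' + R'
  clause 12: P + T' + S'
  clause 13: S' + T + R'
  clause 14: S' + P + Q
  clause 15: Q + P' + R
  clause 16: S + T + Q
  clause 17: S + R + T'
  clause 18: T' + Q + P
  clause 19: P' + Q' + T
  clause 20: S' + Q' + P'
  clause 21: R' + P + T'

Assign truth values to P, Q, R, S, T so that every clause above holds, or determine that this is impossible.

Case R = 1:
Case T = 0:
The clause (S') is unit, so S = 0.
The clause (P) is unit, so P = 1.
The clause (Q') is unit, so Q = 0.
But (Q) is also a unit clause — contradiction.
Undo T and try T = 1.
The clause (Q) is unit, so Q = 1.
The clause (P') is unit, so P = 0.
But (P) is also a unit clause — contradiction.
Both values of T lead to a conflict.
Undo R and try R = 0.
Case P = 1:
The clause (S) is unit, so S = 1.
The clause (Q') is unit, so Q = 0.
But (Q) is also a unit clause — contradiction.
Undo P and try P = 0.
The clause (T) is unit, so T = 1.
The clause (Q') is unit, so Q = 0.
But (Q) is also a unit clause — contradiction.
Both values of P lead to a conflict.
Both values of R lead to a conflict.

UNSATISFIABLE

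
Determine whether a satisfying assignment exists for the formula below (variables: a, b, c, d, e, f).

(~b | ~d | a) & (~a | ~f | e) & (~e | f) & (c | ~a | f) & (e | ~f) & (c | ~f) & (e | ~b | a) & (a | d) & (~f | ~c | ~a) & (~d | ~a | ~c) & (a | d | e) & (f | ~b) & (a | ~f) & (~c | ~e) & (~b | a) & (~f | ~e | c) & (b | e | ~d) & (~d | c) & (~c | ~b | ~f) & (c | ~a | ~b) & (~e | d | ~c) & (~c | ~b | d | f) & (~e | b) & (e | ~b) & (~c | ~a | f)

Case e = 0:
(~f) alone gives f = 0.
(~b) alone gives b = 0.
(~d) alone gives d = 0.
(a) alone gives a = 1.
(c) alone gives c = 1.
Now (~c) is unsatisfied and unit — conflict.
Backtrack on e: now try e = 1.
(f) alone gives f = 1.
(c) alone gives c = 1.
Now (~c) is unsatisfied and unit — conflict.
Either choice for e ends in contradiction.
No assignment satisfies every clause.

No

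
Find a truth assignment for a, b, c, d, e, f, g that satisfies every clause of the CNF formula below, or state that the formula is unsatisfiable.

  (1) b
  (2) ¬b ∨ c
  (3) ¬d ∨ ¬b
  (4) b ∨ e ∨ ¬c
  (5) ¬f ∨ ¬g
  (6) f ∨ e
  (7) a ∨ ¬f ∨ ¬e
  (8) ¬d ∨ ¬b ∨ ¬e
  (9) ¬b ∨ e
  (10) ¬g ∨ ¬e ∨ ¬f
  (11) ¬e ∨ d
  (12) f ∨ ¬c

From the singleton clause (b), b = True.
From the singleton clause (c), c = True.
From the singleton clause (¬d), d = False.
From the singleton clause (e), e = True.
But (¬e) is also a unit clause — contradiction.

UNSATISFIABLE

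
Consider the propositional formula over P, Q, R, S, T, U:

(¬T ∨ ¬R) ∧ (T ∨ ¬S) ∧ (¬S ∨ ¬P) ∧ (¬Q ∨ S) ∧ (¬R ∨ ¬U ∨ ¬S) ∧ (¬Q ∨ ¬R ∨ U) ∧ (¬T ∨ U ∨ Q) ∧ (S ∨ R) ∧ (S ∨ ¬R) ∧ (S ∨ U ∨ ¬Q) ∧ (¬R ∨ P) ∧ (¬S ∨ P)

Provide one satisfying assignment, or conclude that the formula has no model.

UNSATISFIABLE

Branch on T: set T = False.
From the singleton clause (¬S), S = False.
From the singleton clause (¬Q), Q = False.
From the singleton clause (R), R = True.
That conflicts with the unit clause (¬R).
So T must be the other value — set T = True.
From the singleton clause (¬R), R = False.
From the singleton clause (S), S = True.
From the singleton clause (¬P), P = False.
That conflicts with the unit clause (P).
Neither T = True nor T = False works.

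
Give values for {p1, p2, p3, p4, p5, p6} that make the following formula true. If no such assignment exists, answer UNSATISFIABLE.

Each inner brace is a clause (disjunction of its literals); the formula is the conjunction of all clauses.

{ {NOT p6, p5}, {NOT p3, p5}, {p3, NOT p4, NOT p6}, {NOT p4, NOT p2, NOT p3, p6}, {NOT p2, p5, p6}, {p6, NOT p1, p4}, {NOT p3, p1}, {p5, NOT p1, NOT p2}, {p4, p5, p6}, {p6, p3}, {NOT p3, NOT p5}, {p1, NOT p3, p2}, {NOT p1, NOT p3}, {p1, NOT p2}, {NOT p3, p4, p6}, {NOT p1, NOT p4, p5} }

p1=true, p2=false, p3=false, p4=false, p5=true, p6=true

Suppose p6 = true.
Unit clause (p5) forces p5 = true.
Unit clause (NOT p3) forces p3 = false.
Unit clause (NOT p4) forces p4 = false.
Suppose p1 = true.
All clauses hold; p2 can take either value.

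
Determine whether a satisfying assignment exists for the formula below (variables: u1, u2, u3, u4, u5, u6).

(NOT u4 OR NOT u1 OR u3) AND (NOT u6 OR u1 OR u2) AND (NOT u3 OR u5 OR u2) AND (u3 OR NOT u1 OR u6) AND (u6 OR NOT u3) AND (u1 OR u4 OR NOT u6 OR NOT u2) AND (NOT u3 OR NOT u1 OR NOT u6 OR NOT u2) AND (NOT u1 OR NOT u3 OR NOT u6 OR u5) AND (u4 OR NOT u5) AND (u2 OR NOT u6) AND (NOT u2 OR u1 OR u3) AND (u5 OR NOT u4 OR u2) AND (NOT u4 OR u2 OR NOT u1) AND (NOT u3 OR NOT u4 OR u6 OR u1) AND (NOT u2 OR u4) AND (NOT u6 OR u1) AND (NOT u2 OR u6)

Satisfiable

Branch on u6: set u6 = false.
(NOT u3) alone gives u3 = false.
(NOT u1) alone gives u1 = false.
(NOT u2) alone gives u2 = false.
Branch on u4: set u4 = true.
(u5) alone gives u5 = true.
This assignment satisfies each clause.
A satisfying assignment: u1 ↦ false,  u2 ↦ false,  u3 ↦ false,  u4 ↦ true,  u5 ↦ true,  u6 ↦ false.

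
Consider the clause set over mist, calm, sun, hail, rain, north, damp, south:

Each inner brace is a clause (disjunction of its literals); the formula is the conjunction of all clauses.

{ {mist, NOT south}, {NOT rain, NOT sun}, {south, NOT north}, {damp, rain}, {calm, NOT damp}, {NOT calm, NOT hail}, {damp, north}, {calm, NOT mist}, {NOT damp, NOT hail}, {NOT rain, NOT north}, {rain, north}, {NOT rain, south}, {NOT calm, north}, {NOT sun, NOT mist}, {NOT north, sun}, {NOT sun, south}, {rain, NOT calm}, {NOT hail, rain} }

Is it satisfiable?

No

Branch on mist: set mist = true.
From the singleton clause (calm), calm = true.
From the singleton clause (NOT hail), hail = false.
From the singleton clause (north), north = true.
From the singleton clause (south), south = true.
From the singleton clause (NOT rain), rain = false.
That conflicts with the unit clause (rain).
So mist must be the other value — set mist = false.
From the singleton clause (NOT south), south = false.
From the singleton clause (NOT north), north = false.
From the singleton clause (damp), damp = true.
From the singleton clause (calm), calm = true.
That conflicts with the unit clause (NOT calm).
Either choice for mist ends in contradiction.
No assignment satisfies every clause.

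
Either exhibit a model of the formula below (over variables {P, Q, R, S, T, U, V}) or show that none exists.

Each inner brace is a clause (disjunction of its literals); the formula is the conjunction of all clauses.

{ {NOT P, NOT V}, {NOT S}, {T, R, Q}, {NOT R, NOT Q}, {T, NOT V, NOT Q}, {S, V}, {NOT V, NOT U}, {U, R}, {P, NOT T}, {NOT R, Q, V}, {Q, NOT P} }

P: false,  Q: false,  R: true,  S: false,  T: false,  U: false,  V: true

(NOT S) alone gives S = false.
(V) alone gives V = true.
(NOT P) alone gives P = false.
(NOT U) alone gives U = false.
(R) alone gives R = true.
(NOT Q) alone gives Q = false.
(NOT T) alone gives T = false.
Every clause now holds.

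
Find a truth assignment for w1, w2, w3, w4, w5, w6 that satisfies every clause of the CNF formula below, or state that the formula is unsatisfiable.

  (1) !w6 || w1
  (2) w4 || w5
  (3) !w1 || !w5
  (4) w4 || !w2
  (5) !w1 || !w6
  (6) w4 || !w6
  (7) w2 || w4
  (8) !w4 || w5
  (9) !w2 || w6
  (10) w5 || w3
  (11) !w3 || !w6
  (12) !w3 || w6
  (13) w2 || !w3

w1 ↦ false, w2 ↦ false, w3 ↦ false, w4 ↦ true, w5 ↦ true, w6 ↦ false

Branch on w6: set w6 = false.
The clause (!w2) is unit, so w2 = false.
The clause (w4) is unit, so w4 = true.
The clause (w5) is unit, so w5 = true.
The clause (!w1) is unit, so w1 = false.
The clause (!w3) is unit, so w3 = false.
All clauses are satisfied.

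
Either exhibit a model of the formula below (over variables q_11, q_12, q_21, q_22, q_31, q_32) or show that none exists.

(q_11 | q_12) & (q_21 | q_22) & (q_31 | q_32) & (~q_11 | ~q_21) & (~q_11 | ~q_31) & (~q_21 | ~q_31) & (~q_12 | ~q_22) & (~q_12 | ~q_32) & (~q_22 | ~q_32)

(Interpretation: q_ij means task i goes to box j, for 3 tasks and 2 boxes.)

Try q_11 = 1.
From the singleton clause (~q_21), q_21 = 0.
From the singleton clause (q_22), q_22 = 1.
From the singleton clause (~q_31), q_31 = 0.
From the singleton clause (q_32), q_32 = 1.
Now (~q_32) is unsatisfied and unit — conflict.
Backtrack on q_11: now try q_11 = 0.
From the singleton clause (q_12), q_12 = 1.
From the singleton clause (~q_22), q_22 = 0.
From the singleton clause (q_21), q_21 = 1.
From the singleton clause (~q_31), q_31 = 0.
From the singleton clause (q_32), q_32 = 1.
Now (~q_32) is unsatisfied and unit — conflict.
Neither q_11 = 1 nor q_11 = 0 works.

UNSATISFIABLE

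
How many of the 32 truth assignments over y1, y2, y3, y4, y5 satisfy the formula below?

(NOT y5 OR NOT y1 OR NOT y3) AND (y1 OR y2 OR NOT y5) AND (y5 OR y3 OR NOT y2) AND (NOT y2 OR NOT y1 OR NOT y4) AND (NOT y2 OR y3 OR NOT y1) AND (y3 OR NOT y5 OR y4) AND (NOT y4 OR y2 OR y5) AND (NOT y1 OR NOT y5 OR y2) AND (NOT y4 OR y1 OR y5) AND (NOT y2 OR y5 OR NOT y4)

There are 2^5 = 32 truth assignments over (y1, y2, y3, y4, y5).
Split on y3. With y3 = true, the clauses containing y3 are satisfied and NOT y3 drops from the rest; 6 of the 2^4 = 16 assignments to the other variables satisfy what remains.
With y3 = false, by the same count on the reduced clause set, 3 assignments work.
Total: 6 + 3 = 9.

9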